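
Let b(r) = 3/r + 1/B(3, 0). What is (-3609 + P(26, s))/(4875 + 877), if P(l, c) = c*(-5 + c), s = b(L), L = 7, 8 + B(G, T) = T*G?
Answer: -11322295/18038272 ≈ -0.62768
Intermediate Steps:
B(G, T) = -8 + G*T (B(G, T) = -8 + T*G = -8 + G*T)
b(r) = -1/8 + 3/r (b(r) = 3/r + 1/(-8 + 3*0) = 3/r + 1/(-8 + 0) = 3/r + 1/(-8) = 3/r + 1*(-1/8) = 3/r - 1/8 = -1/8 + 3/r)
s = 17/56 (s = (1/8)*(24 - 1*7)/7 = (1/8)*(1/7)*(24 - 7) = (1/8)*(1/7)*17 = 17/56 ≈ 0.30357)
(-3609 + P(26, s))/(4875 + 877) = (-3609 + 17*(-5 + 17/56)/56)/(4875 + 877) = (-3609 + (17/56)*(-263/56))/5752 = (-3609 - 4471/3136)*(1/5752) = -11322295/3136*1/5752 = -11322295/18038272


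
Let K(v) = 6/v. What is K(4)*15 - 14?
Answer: 17/2 ≈ 8.5000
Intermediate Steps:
K(4)*15 - 14 = (6/4)*15 - 14 = (6*(¼))*15 - 14 = (3/2)*15 - 14 = 45/2 - 14 = 17/2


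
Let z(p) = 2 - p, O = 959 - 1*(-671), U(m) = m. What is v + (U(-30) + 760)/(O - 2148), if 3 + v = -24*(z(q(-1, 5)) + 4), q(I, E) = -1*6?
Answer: -75734/259 ≈ -292.41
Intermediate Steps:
q(I, E) = -6
O = 1630 (O = 959 + 671 = 1630)
v = -291 (v = -3 - 24*((2 - 1*(-6)) + 4) = -3 - 24*((2 + 6) + 4) = -3 - 24*(8 + 4) = -3 - 24*12 = -3 - 288 = -291)
v + (U(-30) + 760)/(O - 2148) = -291 + (-30 + 760)/(1630 - 2148) = -291 + 730/(-518) = -291 + 730*(-1/518) = -291 - 365/259 = -75734/259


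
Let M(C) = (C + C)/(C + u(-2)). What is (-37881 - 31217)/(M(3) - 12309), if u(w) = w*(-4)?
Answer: 760078/135393 ≈ 5.6139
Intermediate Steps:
u(w) = -4*w
M(C) = 2*C/(8 + C) (M(C) = (C + C)/(C - 4*(-2)) = (2*C)/(C + 8) = (2*C)/(8 + C) = 2*C/(8 + C))
(-37881 - 31217)/(M(3) - 12309) = (-37881 - 31217)/(2*3/(8 + 3) - 12309) = -69098/(2*3/11 - 12309) = -69098/(2*3*(1/11) - 12309) = -69098/(6/11 - 12309) = -69098/(-135393/11) = -69098*(-11/135393) = 760078/135393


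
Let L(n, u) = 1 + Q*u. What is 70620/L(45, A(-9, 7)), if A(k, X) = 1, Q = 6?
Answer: 70620/7 ≈ 10089.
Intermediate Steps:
L(n, u) = 1 + 6*u
70620/L(45, A(-9, 7)) = 70620/(1 + 6*1) = 70620/(1 + 6) = 70620/7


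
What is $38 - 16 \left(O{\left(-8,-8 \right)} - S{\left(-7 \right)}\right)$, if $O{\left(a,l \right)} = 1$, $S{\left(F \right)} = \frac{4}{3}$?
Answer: $\frac{130}{3} \approx 43.333$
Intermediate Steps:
$S{\left(F \right)} = \frac{4}{3}$ ($S{\left(F \right)} = 4 \cdot \frac{1}{3} = \frac{4}{3}$)
$38 - 16 \left(O{\left(-8,-8 \right)} - S{\left(-7 \right)}\right) = 38 - 16 \left(1 - \frac{4}{3}\right) = 38 - - \frac{16}{3} = 38 + \frac{16}{3} = \frac{130}{3}$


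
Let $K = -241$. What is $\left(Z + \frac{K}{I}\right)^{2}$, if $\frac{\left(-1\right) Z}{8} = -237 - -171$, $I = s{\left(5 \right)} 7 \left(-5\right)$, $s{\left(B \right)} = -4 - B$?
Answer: $\frac{27582234241}{99225} \approx 2.7798 \cdot 10^{5}$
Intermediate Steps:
$I = 315$ ($I = \left(-4 - 5\right) 7 \left(-5\right) = \left(-9\right) 7 \left(-5\right) = \left(-63\right) \left(-5\right) = 315$)
$Z = 528$ ($Z = - 8 \left(-237 - -171\right) = - 8 \left(-237 + 171\right) = \left(-8\right) \left(-66\right) = 528$)
$\left(Z + \frac{K}{I}\right)^{2} = \left(528 - \frac{241}{315}\right)^{2} = \left(\frac{166079}{315}\right)^{2} = \frac{27582234241}{99225}$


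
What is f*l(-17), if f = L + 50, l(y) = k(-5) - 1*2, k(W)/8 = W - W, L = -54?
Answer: 8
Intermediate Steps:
k(W) = 0 (k(W) = 8*(W - W) = 8*0 = 0)
l(y) = -2 (l(y) = 0 - 1*2 = 0 - 2 = -2)
f = -4 (f = -54 + 50 = -4)
f*l(-17) = -4*(-2) = 8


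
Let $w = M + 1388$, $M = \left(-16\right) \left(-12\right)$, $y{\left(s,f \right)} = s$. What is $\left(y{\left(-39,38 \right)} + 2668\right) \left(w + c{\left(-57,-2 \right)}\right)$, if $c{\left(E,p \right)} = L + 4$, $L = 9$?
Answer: $4187997$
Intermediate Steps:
$M = 192$
$c{\left(E,p \right)} = 13$ ($c{\left(E,p \right)} = 9 + 4 = 13$)
$w = 1580$ ($w = 192 + 1388 = 1580$)
$\left(y{\left(-39,38 \right)} + 2668\right) \left(w + c{\left(-57,-2 \right)}\right) = \left(-39 + 2668\right) \left(1580 + 13\right) = 2629 \cdot 1593 = 4187997$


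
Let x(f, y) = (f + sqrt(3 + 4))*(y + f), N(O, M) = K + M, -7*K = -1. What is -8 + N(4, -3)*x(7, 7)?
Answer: -288 - 40*sqrt(7) ≈ -393.83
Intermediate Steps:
K = 1/7 (K = -1/7*(-1) = 1/7 ≈ 0.14286)
N(O, M) = 1/7 + M
x(f, y) = (f + y)*(f + sqrt(7)) (x(f, y) = (f + sqrt(7))*(f + y) = (f + y)*(f + sqrt(7)))
-8 + N(4, -3)*x(7, 7) = -8 + (1/7 - 3)*(7**2 + 7*7 + 7*sqrt(7) + 7*sqrt(7)) = -8 - 20*(49 + 49 + 7*sqrt(7) + 7*sqrt(7))/7 = -8 - 20*(98 + 14*sqrt(7))/7 = -8 + (-280 - 40*sqrt(7)) = -288 - 40*sqrt(7)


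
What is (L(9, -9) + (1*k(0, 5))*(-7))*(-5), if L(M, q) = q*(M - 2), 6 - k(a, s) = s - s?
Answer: 525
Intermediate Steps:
k(a, s) = 6 (k(a, s) = 6 - (s - s) = 6 - 1*0 = 6 + 0 = 6)
L(M, q) = q*(-2 + M)
(L(9, -9) + (1*k(0, 5))*(-7))*(-5) = (-9*(-2 + 9) + (1*6)*(-7))*(-5) = (-9*7 + 6*(-7))*(-5) = (-63 - 42)*(-5) = -105*(-5) = 525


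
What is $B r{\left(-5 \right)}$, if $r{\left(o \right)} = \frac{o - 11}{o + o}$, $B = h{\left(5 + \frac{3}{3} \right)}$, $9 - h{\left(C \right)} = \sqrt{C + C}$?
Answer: $\frac{72}{5} - \frac{16 \sqrt{3}}{5} \approx 8.8574$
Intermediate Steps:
$h{\left(C \right)} = 9 - \sqrt{2} \sqrt{C}$ ($h{\left(C \right)} = 9 - \sqrt{C + C} = 9 - \sqrt{2 C} = 9 - \sqrt{2} \sqrt{C}$)
$B = 9 - 2 \sqrt{3}$ ($B = 9 - \sqrt{2} \sqrt{5 + \frac{3}{3}} = 9 - \sqrt{2} \sqrt{5 + 3 \cdot \frac{1}{3}} = 9 - \sqrt{2} \sqrt{5 + 1} = 9 - \sqrt{2} \sqrt{6} = 9 - 2 \sqrt{3} \approx 5.5359$)
$r{\left(o \right)} = \frac{-11 + o}{2 o}$
$B r{\left(-5 \right)} = \left(9 - 2 \sqrt{3}\right) \frac{-11 - 5}{2 \left(-5\right)} = \left(9 - 2 \sqrt{3}\right) \frac{1}{2} \left(- \frac{1}{5}\right) \left(-16\right) = \left(9 - 2 \sqrt{3}\right) \frac{8}{5} = \frac{72}{5} - \frac{16 \sqrt{3}}{5}$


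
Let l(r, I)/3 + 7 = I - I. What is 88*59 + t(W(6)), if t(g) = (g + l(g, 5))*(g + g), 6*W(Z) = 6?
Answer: 5152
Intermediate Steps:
W(Z) = 1 (W(Z) = (1/6)*6 = 1)
l(r, I) = -21 (l(r, I) = -21 + 3*(I - I) = -21 + 3*0 = -21 + 0 = -21)
t(g) = 2*g*(-21 + g) (t(g) = (g - 21)*(g + g) = (-21 + g)*(2*g) = 2*g*(-21 + g))
88*59 + t(W(6)) = 88*59 + 2*1*(-21 + 1) = 5192 + 2*1*(-20) = 5192 - 40 = 5152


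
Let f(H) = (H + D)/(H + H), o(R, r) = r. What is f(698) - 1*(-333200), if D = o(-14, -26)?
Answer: 116286968/349 ≈ 3.3320e+5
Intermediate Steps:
D = -26
f(H) = (-26 + H)/(2*H) (f(H) = (H - 26)/(H + H) = (-26 + H)/((2*H)) = (-26 + H)*(1/(2*H)) = (-26 + H)/(2*H))
f(698) - 1*(-333200) = (1/2)*(-26 + 698)/698 - 1*(-333200) = (1/2)*(1/698)*672 + 333200 = 168/349 + 333200 = 116286968/349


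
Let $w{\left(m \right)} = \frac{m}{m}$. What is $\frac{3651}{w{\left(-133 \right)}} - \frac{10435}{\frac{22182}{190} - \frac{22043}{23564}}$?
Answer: $\frac{923177644289}{259254239} \approx 3560.9$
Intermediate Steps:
$w{\left(m \right)} = 1$
$\frac{3651}{w{\left(-133 \right)}} - \frac{10435}{\frac{22182}{190} - \frac{22043}{23564}} = \frac{3651}{1} - \frac{10435}{\frac{22182}{190} - \frac{22043}{23564}} = 3651 \cdot 1 - \frac{10435}{22182 \cdot \frac{1}{190} - \frac{22043}{23564}} = 3651 - \frac{10435}{\frac{11091}{95} - \frac{22043}{23564}} = 3651 - \frac{10435}{\frac{259254239}{2238580}} = 3651 - \frac{23359582300}{259254239} = \frac{923177644289}{259254239}$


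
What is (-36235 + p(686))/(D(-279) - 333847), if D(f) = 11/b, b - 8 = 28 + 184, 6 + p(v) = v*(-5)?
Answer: 793420/6676939 ≈ 0.11883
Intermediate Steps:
p(v) = -6 - 5*v (p(v) = -6 + v*(-5) = -6 - 5*v)
b = 220 (b = 8 + (28 + 184) = 8 + 212 = 220)
D(f) = 1/20 (D(f) = 11/220 = 11*(1/220) = 1/20)
(-36235 + p(686))/(D(-279) - 333847) = (-36235 + (-6 - 5*686))/(1/20 - 333847) = (-36235 + (-6 - 3430))/(-6676939/20) = (-36235 - 3436)*(-20/6676939) = -39671*(-20/6676939) = 793420/6676939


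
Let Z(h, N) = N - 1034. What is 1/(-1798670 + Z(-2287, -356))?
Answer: -1/1800060 ≈ -5.5554e-7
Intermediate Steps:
Z(h, N) = -1034 + N
1/(-1798670 + Z(-2287, -356)) = 1/(-1798670 + (-1034 - 356)) = 1/(-1798670 - 1390) = 1/(-1800060) = -1/1800060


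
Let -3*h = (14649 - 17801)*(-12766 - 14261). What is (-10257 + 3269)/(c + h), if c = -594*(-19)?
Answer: 3494/14192541 ≈ 0.00024619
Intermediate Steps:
c = 11286
h = -28396368 (h = -(14649 - 17801)*(-12766 - 14261)/3 = -(-3152)*(-27027)/3 = -⅓*85189104 = -28396368)
(-10257 + 3269)/(c + h) = (-10257 + 3269)/(11286 - 28396368) = -6988/(-28385082) = -6988*(-1/28385082) = 3494/14192541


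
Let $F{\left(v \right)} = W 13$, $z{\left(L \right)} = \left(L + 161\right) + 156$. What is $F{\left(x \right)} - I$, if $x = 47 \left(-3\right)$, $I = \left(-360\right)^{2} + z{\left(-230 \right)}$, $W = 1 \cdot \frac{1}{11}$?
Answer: $- \frac{1426544}{11} \approx -1.2969 \cdot 10^{5}$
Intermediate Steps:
$z{\left(L \right)} = 317 + L$ ($z{\left(L \right)} = \left(161 + L\right) + 156 = 317 + L$)
$W = \frac{1}{11}$ ($W = 1 \cdot \frac{1}{11} = \frac{1}{11} \approx 0.090909$)
$I = 129687$ ($I = \left(-360\right)^{2} + \left(317 - 230\right) = 129600 + 87 = 129687$)
$x = -141$
$F{\left(v \right)} = \frac{13}{11}$ ($F{\left(v \right)} = \frac{1}{11} \cdot 13 = \frac{13}{11}$)
$F{\left(x \right)} - I = \frac{13}{11} - 129687 = - \frac{1426544}{11}$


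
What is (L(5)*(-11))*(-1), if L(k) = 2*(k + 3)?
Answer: 176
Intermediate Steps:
L(k) = 6 + 2*k (L(k) = 2*(3 + k) = 6 + 2*k)
(L(5)*(-11))*(-1) = ((6 + 2*5)*(-11))*(-1) = ((6 + 10)*(-11))*(-1) = (16*(-11))*(-1) = -176*(-1) = 176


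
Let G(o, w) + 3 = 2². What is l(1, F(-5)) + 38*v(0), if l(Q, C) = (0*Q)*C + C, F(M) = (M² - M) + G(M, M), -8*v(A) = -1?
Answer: 143/4 ≈ 35.750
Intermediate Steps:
G(o, w) = 1 (G(o, w) = -3 + 2² = -3 + 4 = 1)
v(A) = ⅛ (v(A) = -⅛*(-1) = ⅛)
F(M) = 1 + M² - M (F(M) = (M² - M) + 1 = 1 + M² - M)
l(Q, C) = C (l(Q, C) = 0*C + C = 0 + C = C)
l(1, F(-5)) + 38*v(0) = (1 + (-5)² - 1*(-5)) + 38*(⅛) = (1 + 25 + 5) + 19/4 = 31 + 19/4 = 143/4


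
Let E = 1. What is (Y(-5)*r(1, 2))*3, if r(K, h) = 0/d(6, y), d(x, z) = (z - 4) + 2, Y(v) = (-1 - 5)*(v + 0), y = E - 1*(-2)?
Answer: 0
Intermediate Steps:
y = 3 (y = 1 - 1*(-2) = 1 + 2 = 3)
Y(v) = -6*v
d(x, z) = -2 + z (d(x, z) = (-4 + z) + 2 = -2 + z)
r(K, h) = 0 (r(K, h) = 0/(-2 + 3) = 0/1 = 0*1 = 0)
(Y(-5)*r(1, 2))*3 = (-6*(-5)*0)*3 = (30*0)*3 = 0*3 = 0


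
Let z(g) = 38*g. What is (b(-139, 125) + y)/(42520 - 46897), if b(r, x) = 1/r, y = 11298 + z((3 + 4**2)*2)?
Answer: -590379/202801 ≈ -2.9111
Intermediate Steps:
y = 12742 (y = 11298 + 38*((3 + 4**2)*2) = 11298 + 38*((3 + 16)*2) = 11298 + 38*(19*2) = 11298 + 38*38 = 11298 + 1444 = 12742)
(b(-139, 125) + y)/(42520 - 46897) = (1/(-139) + 12742)/(42520 - 46897) = (-1/139 + 12742)/(-4377) = (1771137/139)*(-1/4377) = -590379/202801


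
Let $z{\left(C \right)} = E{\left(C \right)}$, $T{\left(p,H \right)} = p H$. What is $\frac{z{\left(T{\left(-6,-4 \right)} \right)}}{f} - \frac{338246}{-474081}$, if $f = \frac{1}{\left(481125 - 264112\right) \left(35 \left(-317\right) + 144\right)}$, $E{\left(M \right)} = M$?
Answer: $- \frac{27039790447351426}{474081} \approx -5.7036 \cdot 10^{10}$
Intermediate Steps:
$T{\left(p,H \right)} = H p$
$z{\left(C \right)} = C$
$f = - \frac{1}{2376509363}$ ($f = \frac{1}{217013 \left(-11095 + 144\right)} = \frac{1}{217013 \left(-10951\right)} = \frac{1}{217013} \left(- \frac{1}{10951}\right) = - \frac{1}{2376509363} \approx -4.2079 \cdot 10^{-10}$)
$\frac{z{\left(T{\left(-6,-4 \right)} \right)}}{f} - \frac{338246}{-474081} = \frac{\left(-4\right) \left(-6\right)}{- \frac{1}{2376509363}} - \frac{338246}{-474081} = 24 \left(-2376509363\right) - - \frac{338246}{474081} = -57036224712 + \frac{338246}{474081} = - \frac{27039790447351426}{474081}$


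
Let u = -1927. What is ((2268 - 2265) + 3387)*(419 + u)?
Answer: -5112120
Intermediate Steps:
((2268 - 2265) + 3387)*(419 + u) = ((2268 - 2265) + 3387)*(419 - 1927) = (3 + 3387)*(-1508) = 3390*(-1508) = -5112120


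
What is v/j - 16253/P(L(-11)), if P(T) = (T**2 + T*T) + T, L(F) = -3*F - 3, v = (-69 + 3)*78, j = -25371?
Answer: -44770447/5158770 ≈ -8.6785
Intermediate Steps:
v = -5148 (v = -66*78 = -5148)
L(F) = -3 - 3*F
P(T) = T + 2*T**2 (P(T) = (T**2 + T**2) + T = 2*T**2 + T = T + 2*T**2)
v/j - 16253/P(L(-11)) = -5148/(-25371) - 16253*1/((1 + 2*(-3 - 3*(-11)))*(-3 - 3*(-11))) = -5148*(-1/25371) - 16253*1/((1 + 2*(-3 + 33))*(-3 + 33)) = 572/2819 - 16253*1/(30*(1 + 2*30)) = 572/2819 - 16253*1/(30*(1 + 60)) = 572/2819 - 16253/(30*61) = 572/2819 - 16253/1830 = -44770447/5158770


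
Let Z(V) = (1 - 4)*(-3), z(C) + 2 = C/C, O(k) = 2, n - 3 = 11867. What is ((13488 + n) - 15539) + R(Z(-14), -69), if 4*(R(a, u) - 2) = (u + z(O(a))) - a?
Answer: 39205/4 ≈ 9801.3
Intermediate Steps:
n = 11870 (n = 3 + 11867 = 11870)
z(C) = -1 (z(C) = -2 + C/C = -2 + 1 = -1)
Z(V) = 9 (Z(V) = -3*(-3) = 9)
R(a, u) = 7/4 - a/4 + u/4 (R(a, u) = 2 + ((u - 1) - a)/4 = 2 + ((-1 + u) - a)/4 = 2 + (-1 + u - a)/4 = 2 + (-1/4 - a/4 + u/4) = 7/4 - a/4 + u/4)
((13488 + n) - 15539) + R(Z(-14), -69) = ((13488 + 11870) - 15539) + (7/4 - 1/4*9 + (1/4)*(-69)) = (25358 - 15539) + (7/4 - 9/4 - 69/4) = 9819 - 71/4 = 39205/4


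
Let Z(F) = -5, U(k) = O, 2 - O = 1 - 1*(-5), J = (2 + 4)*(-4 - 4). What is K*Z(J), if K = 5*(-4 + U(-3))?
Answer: 200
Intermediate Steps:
J = -48 (J = 6*(-8) = -48)
O = -4 (O = 2 - (1 - 1*(-5)) = 2 - (1 + 5) = 2 - 1*6 = 2 - 6 = -4)
U(k) = -4
K = -40 (K = 5*(-4 - 4) = 5*(-8) = -40)
K*Z(J) = -40*(-5) = 200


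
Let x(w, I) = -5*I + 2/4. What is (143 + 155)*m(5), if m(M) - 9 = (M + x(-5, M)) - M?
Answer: -4619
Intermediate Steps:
x(w, I) = ½ - 5*I (x(w, I) = -5*I + 2*(¼) = -5*I + ½ = ½ - 5*I)
m(M) = 19/2 - 5*M (m(M) = 9 + ((M + (½ - 5*M)) - M) = 9 + ((½ - 4*M) - M) = 9 + (½ - 5*M) = 19/2 - 5*M)
(143 + 155)*m(5) = (143 + 155)*(19/2 - 5*5) = 298*(19/2 - 25) = 298*(-31/2) = -4619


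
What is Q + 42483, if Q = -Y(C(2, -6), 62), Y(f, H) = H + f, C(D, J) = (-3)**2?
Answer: 42412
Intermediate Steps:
C(D, J) = 9
Q = -71 (Q = -(62 + 9) = -1*71 = -71)
Q + 42483 = -71 + 42483 = 42412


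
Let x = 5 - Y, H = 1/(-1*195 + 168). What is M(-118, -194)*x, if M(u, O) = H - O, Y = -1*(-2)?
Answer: 5237/9 ≈ 581.89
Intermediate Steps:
Y = 2
H = -1/27 (H = 1/(-195 + 168) = 1/(-27) = -1/27 ≈ -0.037037)
M(u, O) = -1/27 - O
x = 3 (x = 5 - 1*2 = 5 - 2 = 3)
M(-118, -194)*x = (-1/27 - 1*(-194))*3 = (-1/27 + 194)*3 = (5237/27)*3 = 5237/9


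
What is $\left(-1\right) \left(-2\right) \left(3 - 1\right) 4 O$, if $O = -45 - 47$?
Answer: $-1472$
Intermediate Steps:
$O = -92$ ($O = -45 - 47 = -92$)
$\left(-1\right) \left(-2\right) \left(3 - 1\right) 4 O = \left(-1\right) \left(-2\right) \left(3 - 1\right) 4 \left(-92\right) = 2 \cdot 2 \cdot 4 \left(-92\right) = 2 \cdot 8 \left(-92\right) = 16 \left(-92\right) = -1472$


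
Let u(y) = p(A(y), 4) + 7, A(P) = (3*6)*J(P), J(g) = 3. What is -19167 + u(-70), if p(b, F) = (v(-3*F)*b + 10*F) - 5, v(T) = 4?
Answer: -18909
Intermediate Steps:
A(P) = 54 (A(P) = (3*6)*3 = 18*3 = 54)
p(b, F) = -5 + 4*b + 10*F (p(b, F) = (4*b + 10*F) - 5 = -5 + 4*b + 10*F)
u(y) = 258 (u(y) = (-5 + 4*54 + 10*4) + 7 = (-5 + 216 + 40) + 7 = 251 + 7 = 258)
-19167 + u(-70) = -19167 + 258 = -18909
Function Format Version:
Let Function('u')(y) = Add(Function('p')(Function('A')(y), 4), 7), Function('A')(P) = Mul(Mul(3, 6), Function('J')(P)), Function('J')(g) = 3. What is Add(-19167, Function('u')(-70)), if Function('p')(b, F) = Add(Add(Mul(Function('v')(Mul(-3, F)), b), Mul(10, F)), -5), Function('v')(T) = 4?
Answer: -18909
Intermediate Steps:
Function('A')(P) = 54 (Function('A')(P) = Mul(Mul(3, 6), 3) = Mul(18, 3) = 54)
Function('p')(b, F) = Add(-5, Mul(4, b), Mul(10, F)) (Function('p')(b, F) = Add(Add(Mul(4, b), Mul(10, F)), -5) = Add(-5, Mul(4, b), Mul(10, F)))
Function('u')(y) = 258 (Function('u')(y) = Add(Add(-5, Mul(4, 54), Mul(10, 4)), 7) = Add(Add(-5, 216, 40), 7) = Add(251, 7) = 258)
Add(-19167, Function('u')(-70)) = Add(-19167, 258) = -18909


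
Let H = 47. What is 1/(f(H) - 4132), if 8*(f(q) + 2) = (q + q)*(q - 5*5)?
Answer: -2/7751 ≈ -0.00025803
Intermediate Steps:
f(q) = -2 + q*(-25 + q)/4 (f(q) = -2 + ((q + q)*(q - 5*5))/8 = -2 + ((2*q)*(q - 25))/8 = -2 + ((2*q)*(-25 + q))/8 = -2 + (2*q*(-25 + q))/8 = -2 + q*(-25 + q)/4)
1/(f(H) - 4132) = 1/((-2 - 25/4*47 + (¼)*47²) - 4132) = 1/((-2 - 1175/4 + (¼)*2209) - 4132) = 1/((-2 - 1175/4 + 2209/4) - 4132) = 1/(513/2 - 4132) = 1/(-7751/2) = -2/7751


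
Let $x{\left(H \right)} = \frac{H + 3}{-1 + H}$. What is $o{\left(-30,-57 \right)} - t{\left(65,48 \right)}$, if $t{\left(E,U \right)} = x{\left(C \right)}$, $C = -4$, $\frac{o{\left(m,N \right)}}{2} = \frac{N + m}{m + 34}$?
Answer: $- \frac{437}{10} \approx -43.7$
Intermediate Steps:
$o{\left(m,N \right)} = \frac{2 \left(N + m\right)}{34 + m}$ ($o{\left(m,N \right)} = 2 \frac{N + m}{m + 34} = 2 \frac{N + m}{34 + m} = \frac{2 \left(N + m\right)}{34 + m}$)
$x{\left(H \right)} = \frac{3 + H}{-1 + H}$
$t{\left(E,U \right)} = \frac{1}{5}$ ($t{\left(E,U \right)} = \frac{3 - 4}{-1 - 4} = \frac{1}{-5} \left(-1\right) = \left(- \frac{1}{5}\right) \left(-1\right) = \frac{1}{5}$)
$o{\left(-30,-57 \right)} - t{\left(65,48 \right)} = \frac{2 \left(-57 - 30\right)}{34 - 30} - \frac{1}{5} = 2 \cdot \frac{1}{4} \left(-87\right) - \frac{1}{5} = - \frac{87}{2} - \frac{1}{5} = - \frac{437}{10}$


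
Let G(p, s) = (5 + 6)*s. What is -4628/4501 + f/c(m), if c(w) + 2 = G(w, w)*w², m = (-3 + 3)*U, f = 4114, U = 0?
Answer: -9263185/4501 ≈ -2058.0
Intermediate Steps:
G(p, s) = 11*s
m = 0 (m = (-3 + 3)*0 = 0*0 = 0)
c(w) = -2 + 11*w³ (c(w) = -2 + (11*w)*w² = -2 + 11*w³)
-4628/4501 + f/c(m) = -4628/4501 + 4114/(-2 + 11*0³) = -4628*1/4501 + 4114/(-2 + 11*0) = -4628/4501 + 4114/(-2 + 0) = -4628/4501 + 4114/(-2) = -4628/4501 + 4114*(-½) = -4628/4501 - 2057 = -9263185/4501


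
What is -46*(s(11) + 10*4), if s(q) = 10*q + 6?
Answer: -7176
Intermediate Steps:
s(q) = 6 + 10*q
-46*(s(11) + 10*4) = -46*((6 + 10*11) + 10*4) = -46*((6 + 110) + 40) = -46*(116 + 40) = -46*156 = -7176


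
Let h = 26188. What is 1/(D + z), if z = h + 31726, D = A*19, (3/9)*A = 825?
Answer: 1/104939 ≈ 9.5294e-6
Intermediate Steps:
A = 2475 (A = 3*825 = 2475)
D = 47025 (D = 2475*19 = 47025)
z = 57914 (z = 26188 + 31726 = 57914)
1/(D + z) = 1/(47025 + 57914) = 1/104939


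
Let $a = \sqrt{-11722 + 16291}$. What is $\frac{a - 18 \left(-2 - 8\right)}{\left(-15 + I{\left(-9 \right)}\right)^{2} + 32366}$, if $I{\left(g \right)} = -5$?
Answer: $\frac{30}{5461} + \frac{\sqrt{4569}}{32766} \approx 0.0075564$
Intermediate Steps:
$a = \sqrt{4569} \approx 67.594$
$\frac{a - 18 \left(-2 - 8\right)}{\left(-15 + I{\left(-9 \right)}\right)^{2} + 32366} = \frac{\sqrt{4569} - 18 \left(-2 - 8\right)}{\left(-15 - 5\right)^{2} + 32366} = \frac{\sqrt{4569} - -180}{\left(-20\right)^{2} + 32366} = \frac{\sqrt{4569} + 180}{400 + 32366} = \frac{180 + \sqrt{4569}}{32766} = \left(180 + \sqrt{4569}\right) \frac{1}{32766} = \frac{30}{5461} + \frac{\sqrt{4569}}{32766}$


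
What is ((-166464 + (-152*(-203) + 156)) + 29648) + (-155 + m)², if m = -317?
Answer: 116980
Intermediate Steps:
((-166464 + (-152*(-203) + 156)) + 29648) + (-155 + m)² = ((-166464 + (-152*(-203) + 156)) + 29648) + (-155 - 317)² = ((-166464 + (30856 + 156)) + 29648) + (-472)² = ((-166464 + 31012) + 29648) + 222784 = (-135452 + 29648) + 222784 = -105804 + 222784 = 116980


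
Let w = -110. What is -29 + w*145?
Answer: -15979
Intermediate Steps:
-29 + w*145 = -29 - 110*145 = -29 - 15950 = -15979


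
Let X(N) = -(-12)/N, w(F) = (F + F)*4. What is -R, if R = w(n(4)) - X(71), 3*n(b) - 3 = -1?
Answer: -1100/213 ≈ -5.1643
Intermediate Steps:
n(b) = ⅔ (n(b) = 1 + (⅓)*(-1) = 1 - ⅓ = ⅔)
w(F) = 8*F (w(F) = (2*F)*4 = 8*F)
X(N) = 12/N
R = 1100/213 (R = 8*(⅔) - 12/71 = 16/3 - 12/71 = 1100/213 ≈ 5.1643)
-R = -1*1100/213 = -1100/213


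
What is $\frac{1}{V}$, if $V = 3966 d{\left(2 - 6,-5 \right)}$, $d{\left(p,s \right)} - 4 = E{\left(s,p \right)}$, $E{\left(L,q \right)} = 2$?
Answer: $\frac{1}{23796} \approx 4.2024 \cdot 10^{-5}$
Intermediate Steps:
$d{\left(p,s \right)} = 6$ ($d{\left(p,s \right)} = 4 + 2 = 6$)
$V = 23796$ ($V = 3966 \cdot 6 = 23796$)
$\frac{1}{V} = \frac{1}{23796}$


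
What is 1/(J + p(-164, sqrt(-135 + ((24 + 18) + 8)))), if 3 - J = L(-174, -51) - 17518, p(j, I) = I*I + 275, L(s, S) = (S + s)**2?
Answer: -1/32914 ≈ -3.0382e-5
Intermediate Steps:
p(j, I) = 275 + I**2 (p(j, I) = I**2 + 275 = 275 + I**2)
J = -33104 (J = 3 - ((-51 - 174)**2 - 17518) = 3 - ((-225)**2 - 17518) = 3 - (50625 - 17518) = 3 - 1*33107 = 3 - 33107 = -33104)
1/(J + p(-164, sqrt(-135 + ((24 + 18) + 8)))) = 1/(-33104 + (275 + (sqrt(-135 + ((24 + 18) + 8)))**2)) = 1/(-33104 + (275 + (sqrt(-135 + (42 + 8)))**2)) = 1/(-33104 + (275 + (sqrt(-135 + 50))**2)) = 1/(-33104 + (275 + (sqrt(-85))**2)) = 1/(-33104 + (275 + (I*sqrt(85))**2)) = 1/(-33104 + (275 - 85)) = 1/(-33104 + 190) = 1/(-32914) = -1/32914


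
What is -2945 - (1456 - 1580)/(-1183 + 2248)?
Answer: -3136301/1065 ≈ -2944.9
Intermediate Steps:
-2945 - (1456 - 1580)/(-1183 + 2248) = -2945 - (-124)/1065 = -2945 - 1*(-124/1065) = -2945 + 124/1065 = -3136301/1065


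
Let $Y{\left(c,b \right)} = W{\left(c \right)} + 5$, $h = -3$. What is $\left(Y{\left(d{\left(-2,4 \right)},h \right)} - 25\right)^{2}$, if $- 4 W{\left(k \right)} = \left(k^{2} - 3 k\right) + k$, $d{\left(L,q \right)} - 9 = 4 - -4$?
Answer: $\frac{112225}{16} \approx 7014.1$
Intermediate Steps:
$d{\left(L,q \right)} = 17$ ($d{\left(L,q \right)} = 9 + \left(4 - -4\right) = 9 + \left(4 + 4\right) = 9 + 8 = 17$)
$W{\left(k \right)} = \frac{k}{2} - \frac{k^{2}}{4}$ ($W{\left(k \right)} = - \frac{\left(k^{2} - 3 k\right) + k}{4} = - \frac{k^{2} - 2 k}{4} = \frac{k}{2} - \frac{k^{2}}{4}$)
$Y{\left(c,b \right)} = 5 + \frac{c \left(2 - c\right)}{4}$ ($Y{\left(c,b \right)} = \frac{c \left(2 - c\right)}{4} + 5 = 5 + \frac{c \left(2 - c\right)}{4}$)
$\left(Y{\left(d{\left(-2,4 \right)},h \right)} - 25\right)^{2} = \left(\left(5 - \frac{17 \left(-2 + 17\right)}{4}\right) - 25\right)^{2} = \left(\left(5 - \frac{17}{4} \cdot 15\right) - 25\right)^{2} = \left(\left(5 - \frac{255}{4}\right) - 25\right)^{2} = \left(- \frac{235}{4} - 25\right)^{2} = \left(- \frac{335}{4}\right)^{2} = \frac{112225}{16}$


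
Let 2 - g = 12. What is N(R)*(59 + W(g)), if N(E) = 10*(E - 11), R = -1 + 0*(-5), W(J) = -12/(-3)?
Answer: -7560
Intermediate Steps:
g = -10 (g = 2 - 1*12 = 2 - 12 = -10)
W(J) = 4 (W(J) = -12*(-⅓) = 4)
R = -1 (R = -1 + 0 = -1)
N(E) = -110 + 10*E (N(E) = 10*(-11 + E) = -110 + 10*E)
N(R)*(59 + W(g)) = (-110 + 10*(-1))*(59 + 4) = (-110 - 10)*63 = -120*63 = -7560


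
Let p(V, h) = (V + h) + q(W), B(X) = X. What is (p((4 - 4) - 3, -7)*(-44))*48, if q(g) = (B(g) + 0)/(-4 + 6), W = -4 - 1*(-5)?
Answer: 20064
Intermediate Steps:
W = 1 (W = -4 + 5 = 1)
q(g) = g/2 (q(g) = (g + 0)/(-4 + 6) = g/2)
p(V, h) = 1/2 + V + h (p(V, h) = (V + h) + (1/2)*1 = (V + h) + 1/2 = 1/2 + V + h)
(p((4 - 4) - 3, -7)*(-44))*48 = ((1/2 + ((4 - 4) - 3) - 7)*(-44))*48 = ((1/2 + (0 - 3) - 7)*(-44))*48 = ((1/2 - 3 - 7)*(-44))*48 = -19/2*(-44)*48 = 418*48 = 20064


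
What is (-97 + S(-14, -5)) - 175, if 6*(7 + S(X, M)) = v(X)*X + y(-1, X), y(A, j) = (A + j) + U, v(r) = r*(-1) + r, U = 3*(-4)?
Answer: -567/2 ≈ -283.50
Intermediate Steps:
U = -12
v(r) = 0 (v(r) = -r + r = 0)
y(A, j) = -12 + A + j (y(A, j) = (A + j) - 12 = -12 + A + j)
S(X, M) = -55/6 + X/6 (S(X, M) = -7 + (0*X + (-12 - 1 + X))/6 = -7 + (0 + (-13 + X))/6 = -7 + (-13 + X)/6 = -7 + (-13/6 + X/6) = -55/6 + X/6)
(-97 + S(-14, -5)) - 175 = (-97 + (-55/6 + (1/6)*(-14))) - 175 = (-97 + (-55/6 - 7/3)) - 175 = (-97 - 23/2) - 175 = -217/2 - 175 = -567/2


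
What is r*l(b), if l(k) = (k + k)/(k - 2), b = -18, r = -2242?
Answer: -20178/5 ≈ -4035.6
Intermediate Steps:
l(k) = 2*k/(-2 + k) (l(k) = (2*k)/(-2 + k) = 2*k/(-2 + k))
r*l(b) = -4484*(-18)/(-2 - 18) = -4484*(-18)/(-20) = -4484*(-18)*(-1)/20 = -2242*9/5 = -20178/5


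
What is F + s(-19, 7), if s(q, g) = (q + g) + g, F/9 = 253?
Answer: 2272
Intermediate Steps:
F = 2277 (F = 9*253 = 2277)
s(q, g) = q + 2*g (s(q, g) = (g + q) + g = q + 2*g)
F + s(-19, 7) = 2277 + (-19 + 2*7) = 2277 + (-19 + 14) = 2277 - 5 = 2272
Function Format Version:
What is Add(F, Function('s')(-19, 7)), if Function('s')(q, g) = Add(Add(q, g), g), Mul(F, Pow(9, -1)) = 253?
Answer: 2272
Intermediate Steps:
F = 2277 (F = Mul(9, 253) = 2277)
Function('s')(q, g) = Add(q, Mul(2, g)) (Function('s')(q, g) = Add(Add(g, q), g) = Add(q, Mul(2, g)))
Add(F, Function('s')(-19, 7)) = Add(2277, Add(-19, Mul(2, 7))) = Add(2277, Add(-19, 14)) = Add(2277, -5) = 2272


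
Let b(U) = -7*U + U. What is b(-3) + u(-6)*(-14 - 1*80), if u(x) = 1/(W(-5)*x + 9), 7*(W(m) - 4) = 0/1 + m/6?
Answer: 1229/50 ≈ 24.580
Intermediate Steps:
W(m) = 4 + m/42 (W(m) = 4 + (0/1 + m/6)/7 = 4 + (0*1 + m*(⅙))/7 = 4 + (0 + m/6)/7 = 4 + (m/6)/7 = 4 + m/42)
u(x) = 1/(9 + 163*x/42) (u(x) = 1/((4 + (1/42)*(-5))*x + 9) = 1/((4 - 5/42)*x + 9) = 1/(163*x/42 + 9) = 1/(9 + 163*x/42))
b(U) = -6*U
b(-3) + u(-6)*(-14 - 1*80) = -6*(-3) + (42/(378 + 163*(-6)))*(-14 - 1*80) = 18 + (42/(378 - 978))*(-14 - 80) = 18 + (42/(-600))*(-94) = 18 + (42*(-1/600))*(-94) = 18 - 7/100*(-94) = 18 + 329/50 = 1229/50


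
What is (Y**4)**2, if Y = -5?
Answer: 390625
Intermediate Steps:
(Y**4)**2 = ((-5)**4)**2 = 625**2 = 390625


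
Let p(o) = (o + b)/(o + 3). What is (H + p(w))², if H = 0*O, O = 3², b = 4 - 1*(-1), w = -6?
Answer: ⅑ ≈ 0.11111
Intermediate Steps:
b = 5 (b = 4 + 1 = 5)
O = 9
H = 0 (H = 0*9 = 0)
p(o) = (5 + o)/(3 + o) (p(o) = (o + 5)/(o + 3) = (5 + o)/(3 + o))
(H + p(w))² = (0 + (5 - 6)/(3 - 6))² = (0 - 1/(-3))² = (0 - ⅓*(-1))² = (0 + ⅓)² = (⅓)² = ⅑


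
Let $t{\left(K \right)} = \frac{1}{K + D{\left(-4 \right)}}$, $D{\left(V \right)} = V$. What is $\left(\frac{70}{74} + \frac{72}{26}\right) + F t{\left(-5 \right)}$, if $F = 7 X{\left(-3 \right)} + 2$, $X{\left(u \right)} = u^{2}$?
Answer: $- \frac{15182}{4329} \approx -3.507$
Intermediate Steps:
$t{\left(K \right)} = \frac{1}{-4 + K}$ ($t{\left(K \right)} = \frac{1}{K - 4} = \frac{1}{-4 + K}$)
$F = 65$ ($F = 7 \left(-3\right)^{2} + 2 = 7 \cdot 9 + 2 = 63 + 2 = 65$)
$\left(\frac{70}{74} + \frac{72}{26}\right) + F t{\left(-5 \right)} = \left(\frac{70}{74} + \frac{72}{26}\right) + \frac{65}{-4 - 5} = \left(70 \cdot \frac{1}{74} + 72 \cdot \frac{1}{26}\right) + \frac{65}{-9} = \left(\frac{35}{37} + \frac{36}{13}\right) + 65 \left(- \frac{1}{9}\right) = \frac{1787}{481} - \frac{65}{9} = - \frac{15182}{4329}$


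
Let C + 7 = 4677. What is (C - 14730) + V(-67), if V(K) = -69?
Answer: -10129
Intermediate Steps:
C = 4670 (C = -7 + 4677 = 4670)
(C - 14730) + V(-67) = (4670 - 14730) - 69 = -10060 - 69 = -10129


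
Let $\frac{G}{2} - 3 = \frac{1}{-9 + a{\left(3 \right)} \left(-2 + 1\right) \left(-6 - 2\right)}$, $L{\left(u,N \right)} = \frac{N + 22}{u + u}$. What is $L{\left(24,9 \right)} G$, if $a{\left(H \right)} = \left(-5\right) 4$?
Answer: $\frac{7843}{2028} \approx 3.8674$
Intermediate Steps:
$a{\left(H \right)} = -20$
$L{\left(u,N \right)} = \frac{22 + N}{2 u}$
$G = \frac{1012}{169}$ ($G = 6 + \frac{2}{-9 - 20 \left(-2 + 1\right) \left(-6 - 2\right)} = 6 + \frac{2}{-9 - 20 \left(\left(-1\right) \left(-8\right)\right)} = 6 + \frac{2}{-9 - 160} = 6 + \frac{2}{-169} = 6 + 2 \left(- \frac{1}{169}\right) = 6 - \frac{2}{169} = \frac{1012}{169} \approx 5.9882$)
$L{\left(24,9 \right)} G = \frac{22 + 9}{2 \cdot 24} \cdot \frac{1012}{169} = \frac{1}{2} \cdot \frac{1}{24} \cdot 31 \cdot \frac{1012}{169} = \frac{31}{48} \cdot \frac{1012}{169} = \frac{7843}{2028}$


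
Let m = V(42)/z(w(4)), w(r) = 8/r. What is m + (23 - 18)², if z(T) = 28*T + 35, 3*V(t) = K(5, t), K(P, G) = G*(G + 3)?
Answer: 415/13 ≈ 31.923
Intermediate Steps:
K(P, G) = G*(3 + G)
V(t) = t*(3 + t)/3 (V(t) = (t*(3 + t))/3 = t*(3 + t)/3)
z(T) = 35 + 28*T
m = 90/13 (m = ((⅓)*42*(3 + 42))/(35 + 28*(8/4)) = ((⅓)*42*45)/(35 + 28*(8*(¼))) = 630/(35 + 28*2) = 630/(35 + 56) = 630/91 = 630*(1/91) = 90/13 ≈ 6.9231)
m + (23 - 18)² = 90/13 + (23 - 18)² = 90/13 + 5² = 90/13 + 25 = 415/13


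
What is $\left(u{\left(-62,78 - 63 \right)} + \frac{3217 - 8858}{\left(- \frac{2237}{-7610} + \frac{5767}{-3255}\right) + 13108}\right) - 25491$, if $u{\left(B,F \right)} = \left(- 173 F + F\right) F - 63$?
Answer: $- \frac{4172114237695932}{64931152793} \approx -64254.0$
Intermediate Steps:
$u{\left(B,F \right)} = -63 - 172 F^{2}$ ($u{\left(B,F \right)} = - 172 F F - 63 = - 172 F^{2} - 63 = -63 - 172 F^{2}$)
$\left(u{\left(-62,78 - 63 \right)} + \frac{3217 - 8858}{\left(- \frac{2237}{-7610} + \frac{5767}{-3255}\right) + 13108}\right) - 25491 = \left(\left(-63 - 172 \left(78 - 63\right)^{2}\right) + \frac{3217 - 8858}{\left(- \frac{2237}{-7610} + \frac{5767}{-3255}\right) + 13108}\right) - 25491 = \left(\left(-63 - 172 \cdot 15^{2}\right) - \frac{5641}{\left(\left(-2237\right) \left(- \frac{1}{7610}\right) + 5767 \left(- \frac{1}{3255}\right)\right) + 13108}\right) - 25491 = \left(\left(-63 - 38700\right) - \frac{5641}{\left(\frac{2237}{7610} - \frac{5767}{3255}\right) + 13108}\right) - 25491 = \left(\left(-63 - 38700\right) - \frac{5641}{- \frac{7321087}{4954110} + 13108}\right) - 25491 = \left(-38763 - \frac{5641}{\frac{64931152793}{4954110}}\right) - 25491 = \left(-38763 - \frac{27946134510}{64931152793}\right) - 25491 = - \frac{2516954221849569}{64931152793} - 25491 = - \frac{4172114237695932}{64931152793}$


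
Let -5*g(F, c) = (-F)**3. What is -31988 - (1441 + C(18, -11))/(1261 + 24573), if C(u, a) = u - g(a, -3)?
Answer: -2065949293/64585 ≈ -31988.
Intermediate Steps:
g(F, c) = F**3/5 (g(F, c) = -(-F**3)/5 = -(-1)*F**3/5 = F**3/5)
C(u, a) = u - a**3/5
-31988 - (1441 + C(18, -11))/(1261 + 24573) = -31988 - (1441 + (18 - 1/5*(-11)**3))/(1261 + 24573) = -31988 - (1441 + (18 - 1/5*(-1331)))/25834 = -31988 - (1441 + (18 + 1331/5))/25834 = -31988 - (1441 + 1421/5)/25834 = -31988 - 8626/(5*25834) = -31988 - 1*4313/64585 = -31988 - 4313/64585 = -2065949293/64585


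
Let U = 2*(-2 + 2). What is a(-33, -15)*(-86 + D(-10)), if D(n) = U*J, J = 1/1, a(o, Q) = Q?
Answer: 1290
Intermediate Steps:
U = 0 (U = 2*0 = 0)
J = 1
D(n) = 0 (D(n) = 0*1 = 0)
a(-33, -15)*(-86 + D(-10)) = -15*(-86 + 0) = -15*(-86) = 1290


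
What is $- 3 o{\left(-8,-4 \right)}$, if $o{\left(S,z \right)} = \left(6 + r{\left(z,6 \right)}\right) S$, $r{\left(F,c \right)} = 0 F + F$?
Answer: $48$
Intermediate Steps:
$r{\left(F,c \right)} = F$ ($r{\left(F,c \right)} = 0 + F = F$)
$o{\left(S,z \right)} = S \left(6 + z\right)$ ($o{\left(S,z \right)} = \left(6 + z\right) S = S \left(6 + z\right)$)
$- 3 o{\left(-8,-4 \right)} = - 3 \left(- 8 \left(6 - 4\right)\right) = - 3 \left(\left(-8\right) 2\right) = \left(-3\right) \left(-16\right) = 48$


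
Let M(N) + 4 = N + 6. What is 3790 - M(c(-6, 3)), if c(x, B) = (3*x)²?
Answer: 3464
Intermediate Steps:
c(x, B) = 9*x²
M(N) = 2 + N (M(N) = -4 + (N + 6) = -4 + (6 + N) = 2 + N)
3790 - M(c(-6, 3)) = 3790 - (2 + 9*(-6)²) = 3790 - (2 + 9*36) = 3790 - (2 + 324) = 3790 - 1*326 = 3790 - 326 = 3464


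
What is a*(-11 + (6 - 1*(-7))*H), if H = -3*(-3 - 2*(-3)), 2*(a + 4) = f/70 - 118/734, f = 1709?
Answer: -13361696/12845 ≈ -1040.2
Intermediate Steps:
a = 417553/51380 (a = -4 + (1709/70 - 118/734)/2 = -4 + (1709*(1/70) - 118*1/734)/2 = -4 + (1709/70 - 59/367)/2 = -4 + (1/2)*(623073/25690) = -4 + 623073/51380 = 417553/51380 ≈ 8.1268)
H = -9 (H = -3*(-3 + 6) = -3*3 = -9)
a*(-11 + (6 - 1*(-7))*H) = 417553*(-11 + (6 - 1*(-7))*(-9))/51380 = 417553*(-11 + (6 + 7)*(-9))/51380 = 417553*(-11 + 13*(-9))/51380 = 417553*(-11 - 117)/51380 = (417553/51380)*(-128) = -13361696/12845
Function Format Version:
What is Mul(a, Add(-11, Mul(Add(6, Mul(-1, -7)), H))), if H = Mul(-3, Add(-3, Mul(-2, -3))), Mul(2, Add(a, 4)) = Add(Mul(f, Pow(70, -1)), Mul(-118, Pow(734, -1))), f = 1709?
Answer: Rational(-13361696, 12845) ≈ -1040.2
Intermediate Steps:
a = Rational(417553, 51380) (a = Add(-4, Mul(Rational(1, 2), Add(Mul(1709, Pow(70, -1)), Mul(-118, Pow(734, -1))))) = Add(-4, Mul(Rational(1, 2), Add(Mul(1709, Rational(1, 70)), Mul(-118, Rational(1, 734))))) = Add(-4, Mul(Rational(1, 2), Add(Rational(1709, 70), Rational(-59, 367)))) = Add(-4, Mul(Rational(1, 2), Rational(623073, 25690))) = Add(-4, Rational(623073, 51380)) = Rational(417553, 51380) ≈ 8.1268)
H = -9 (H = Mul(-3, Add(-3, 6)) = Mul(-3, 3) = -9)
Mul(a, Add(-11, Mul(Add(6, Mul(-1, -7)), H))) = Mul(Rational(417553, 51380), Add(-11, Mul(Add(6, Mul(-1, -7)), -9))) = Mul(Rational(417553, 51380), Add(-11, Mul(Add(6, 7), -9))) = Mul(Rational(417553, 51380), Add(-11, Mul(13, -9))) = Mul(Rational(417553, 51380), Add(-11, -117)) = Mul(Rational(417553, 51380), -128) = Rational(-13361696, 12845)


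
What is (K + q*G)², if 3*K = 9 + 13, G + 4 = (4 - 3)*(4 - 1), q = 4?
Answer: 100/9 ≈ 11.111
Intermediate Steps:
G = -1 (G = -4 + (4 - 3)*(4 - 1) = -4 + 1*3 = -4 + 3 = -1)
K = 22/3 (K = (9 + 13)/3 = (⅓)*22 = 22/3 ≈ 7.3333)
(K + q*G)² = (22/3 + 4*(-1))² = (22/3 - 4)² = (10/3)² = 100/9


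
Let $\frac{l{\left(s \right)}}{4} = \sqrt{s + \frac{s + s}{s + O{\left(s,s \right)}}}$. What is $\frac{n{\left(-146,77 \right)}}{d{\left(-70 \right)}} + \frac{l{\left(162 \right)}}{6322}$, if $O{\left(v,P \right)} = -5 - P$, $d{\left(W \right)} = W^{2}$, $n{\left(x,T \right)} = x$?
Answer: $- \frac{73}{2450} + \frac{18 \sqrt{30}}{15805} \approx -0.023558$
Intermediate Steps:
$l{\left(s \right)} = \frac{4 \sqrt{15} \sqrt{s}}{5}$ ($l{\left(s \right)} = 4 \sqrt{s + \frac{s + s}{s - \left(5 + s\right)}} = 4 \sqrt{s + \frac{2 s}{-5}} = 4 \sqrt{s + 2 s \left(- \frac{1}{5}\right)} = 4 \sqrt{s - \frac{2 s}{5}} = 4 \sqrt{\frac{3 s}{5}} = 4 \frac{\sqrt{15} \sqrt{s}}{5} = \frac{4 \sqrt{15} \sqrt{s}}{5}$)
$\frac{n{\left(-146,77 \right)}}{d{\left(-70 \right)}} + \frac{l{\left(162 \right)}}{6322} = - \frac{146}{\left(-70\right)^{2}} + \frac{\frac{4}{5} \sqrt{15} \sqrt{162}}{6322} = - \frac{146}{4900} + \frac{4 \sqrt{15} \cdot 9 \sqrt{2}}{5} \cdot \frac{1}{6322} = \left(-146\right) \frac{1}{4900} + \frac{36 \sqrt{30}}{5} \cdot \frac{1}{6322} = - \frac{73}{2450} + \frac{18 \sqrt{30}}{15805}$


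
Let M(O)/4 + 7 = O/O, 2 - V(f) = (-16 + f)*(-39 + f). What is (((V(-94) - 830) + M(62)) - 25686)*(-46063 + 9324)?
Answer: 1512471152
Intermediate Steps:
V(f) = 2 - (-39 + f)*(-16 + f) (V(f) = 2 - (-16 + f)*(-39 + f) = 2 - (-39 + f)*(-16 + f))
M(O) = -24 (M(O) = -28 + 4*(O/O) = -28 + 4*1 = -28 + 4 = -24)
(((V(-94) - 830) + M(62)) - 25686)*(-46063 + 9324) = ((((-622 - 1*(-94)² + 55*(-94)) - 830) - 24) - 25686)*(-46063 + 9324) = ((((-622 - 1*8836 - 5170) - 830) - 24) - 25686)*(-36739) = ((((-622 - 8836 - 5170) - 830) - 24) - 25686)*(-36739) = (((-14628 - 830) - 24) - 25686)*(-36739) = ((-15458 - 24) - 25686)*(-36739) = (-15482 - 25686)*(-36739) = -41168*(-36739) = 1512471152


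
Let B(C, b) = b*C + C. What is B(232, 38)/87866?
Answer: 4524/43933 ≈ 0.10298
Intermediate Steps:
B(C, b) = C + C*b (B(C, b) = C*b + C = C + C*b)
B(232, 38)/87866 = (232*(1 + 38))/87866 = (232*39)*(1/87866) = 9048*(1/87866) = 4524/43933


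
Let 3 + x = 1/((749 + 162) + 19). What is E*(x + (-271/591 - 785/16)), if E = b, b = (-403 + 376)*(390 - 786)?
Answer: -68586924879/122140 ≈ -5.6154e+5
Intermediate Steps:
b = 10692 (b = -27*(-396) = 10692)
E = 10692
x = -2789/930 (x = -3 + 1/((749 + 162) + 19) = -3 + 1/(911 + 19) = -3 + 1/930 = -2789/930 ≈ -2.9989)
E*(x + (-271/591 - 785/16)) = 10692*(-2789/930 + (-271/591 - 785/16)) = 10692*(-2789/930 - 468271/9456) = 10692*(-76977469/1465680) = -68586924879/122140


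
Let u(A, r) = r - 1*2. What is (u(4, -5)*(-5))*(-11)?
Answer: -385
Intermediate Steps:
u(A, r) = -2 + r (u(A, r) = r - 2 = -2 + r)
(u(4, -5)*(-5))*(-11) = ((-2 - 5)*(-5))*(-11) = -7*(-5)*(-11) = 35*(-11) = -385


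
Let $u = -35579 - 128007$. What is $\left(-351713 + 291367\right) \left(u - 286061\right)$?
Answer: $27134397862$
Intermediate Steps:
$u = -163586$
$\left(-351713 + 291367\right) \left(u - 286061\right) = \left(-351713 + 291367\right) \left(-163586 - 286061\right) = \left(-60346\right) \left(-449647\right) = 27134397862$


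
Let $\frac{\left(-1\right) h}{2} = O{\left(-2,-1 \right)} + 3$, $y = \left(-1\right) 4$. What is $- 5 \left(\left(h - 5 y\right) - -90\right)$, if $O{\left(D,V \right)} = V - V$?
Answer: $-520$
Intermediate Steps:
$y = -4$
$O{\left(D,V \right)} = 0$
$h = -6$ ($h = - 2 \left(0 + 3\right) = \left(-2\right) 3 = -6$)
$- 5 \left(\left(h - 5 y\right) - -90\right) = - 5 \left(\left(-6 - -20\right) - -90\right) = - 5 \left(\left(-6 + 20\right) + 90\right) = - 5 \left(14 + 90\right) = \left(-5\right) 104 = -520$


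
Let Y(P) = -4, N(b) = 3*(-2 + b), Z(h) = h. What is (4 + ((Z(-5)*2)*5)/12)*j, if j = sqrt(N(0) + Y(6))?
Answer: -I*sqrt(10)/6 ≈ -0.52705*I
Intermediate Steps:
N(b) = -6 + 3*b
j = I*sqrt(10) (j = sqrt((-6 + 3*0) - 4) = sqrt((-6 + 0) - 4) = sqrt(-6 - 4) = sqrt(-10) = I*sqrt(10) ≈ 3.1623*I)
(4 + ((Z(-5)*2)*5)/12)*j = (4 + (-5*2*5)/12)*(I*sqrt(10)) = (4 - 10*5*(1/12))*(I*sqrt(10)) = (4 - 50*1/12)*(I*sqrt(10)) = (4 - 25/6)*(I*sqrt(10)) = -I*sqrt(10)/6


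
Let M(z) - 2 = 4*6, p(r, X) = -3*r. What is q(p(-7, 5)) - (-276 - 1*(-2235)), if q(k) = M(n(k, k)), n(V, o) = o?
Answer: -1933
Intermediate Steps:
M(z) = 26 (M(z) = 2 + 4*6 = 2 + 24 = 26)
q(k) = 26
q(p(-7, 5)) - (-276 - 1*(-2235)) = 26 - (-276 - 1*(-2235)) = 26 - (-276 + 2235) = 26 - 1*1959 = 26 - 1959 = -1933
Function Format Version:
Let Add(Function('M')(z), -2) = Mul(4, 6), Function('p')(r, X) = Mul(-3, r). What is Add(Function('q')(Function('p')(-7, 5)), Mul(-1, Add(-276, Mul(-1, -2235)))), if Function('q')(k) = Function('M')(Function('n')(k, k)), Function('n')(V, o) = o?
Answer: -1933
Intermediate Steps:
Function('M')(z) = 26 (Function('M')(z) = Add(2, Mul(4, 6)) = Add(2, 24) = 26)
Function('q')(k) = 26
Add(Function('q')(Function('p')(-7, 5)), Mul(-1, Add(-276, Mul(-1, -2235)))) = Add(26, Mul(-1, Add(-276, Mul(-1, -2235)))) = Add(26, Mul(-1, Add(-276, 2235))) = Add(26, Mul(-1, 1959)) = Add(26, -1959) = -1933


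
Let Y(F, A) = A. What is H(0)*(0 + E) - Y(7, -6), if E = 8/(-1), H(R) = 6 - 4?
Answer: -10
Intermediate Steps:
H(R) = 2
E = -8 (E = 8*(-1) = -8)
H(0)*(0 + E) - Y(7, -6) = 2*(0 - 8) - 1*(-6) = 2*(-8) + 6 = -16 + 6 = -10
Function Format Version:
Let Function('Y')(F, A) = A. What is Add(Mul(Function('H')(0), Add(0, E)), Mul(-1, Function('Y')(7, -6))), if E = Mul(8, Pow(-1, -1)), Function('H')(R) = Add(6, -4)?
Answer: -10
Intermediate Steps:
Function('H')(R) = 2
E = -8 (E = Mul(8, -1) = -8)
Add(Mul(Function('H')(0), Add(0, E)), Mul(-1, Function('Y')(7, -6))) = Add(Mul(2, Add(0, -8)), Mul(-1, -6)) = Add(Mul(2, -8), 6) = Add(-16, 6) = -10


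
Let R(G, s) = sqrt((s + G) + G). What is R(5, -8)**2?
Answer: 2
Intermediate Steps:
R(G, s) = sqrt(s + 2*G) (R(G, s) = sqrt((G + s) + G) = sqrt(s + 2*G))
R(5, -8)**2 = (sqrt(-8 + 2*5))**2 = (sqrt(-8 + 10))**2 = (sqrt(2))**2 = 2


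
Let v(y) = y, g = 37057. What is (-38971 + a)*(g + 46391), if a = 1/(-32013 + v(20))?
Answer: -104042899975392/31993 ≈ -3.2521e+9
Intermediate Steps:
a = -1/31993 (a = 1/(-32013 + 20) = 1/(-31993) = -1/31993 ≈ -3.1257e-5)
(-38971 + a)*(g + 46391) = (-38971 - 1/31993)*(37057 + 46391) = -1246799204/31993*83448 = -104042899975392/31993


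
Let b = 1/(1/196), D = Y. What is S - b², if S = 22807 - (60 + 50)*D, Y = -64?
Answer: -8569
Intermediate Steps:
D = -64
b = 196 (b = 1/(1/196) = 196)
S = 29847 (S = 22807 - (60 + 50)*(-64) = 22807 - 110*(-64) = 22807 - 1*(-7040) = 22807 + 7040 = 29847)
S - b² = 29847 - 1*196² = 29847 - 1*38416 = 29847 - 38416 = -8569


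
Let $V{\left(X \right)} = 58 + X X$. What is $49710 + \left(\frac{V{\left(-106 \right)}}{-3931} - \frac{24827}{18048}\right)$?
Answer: $\frac{3526458431431}{70946688} \approx 49706.0$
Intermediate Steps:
$V{\left(X \right)} = 58 + X^{2}$
$49710 + \left(\frac{V{\left(-106 \right)}}{-3931} - \frac{24827}{18048}\right) = 49710 + \left(\frac{58 + \left(-106\right)^{2}}{-3931} - \frac{24827}{18048}\right) = 49710 + \left(\left(58 + 11236\right) \left(- \frac{1}{3931}\right) - \frac{24827}{18048}\right) = 49710 + \left(11294 \left(- \frac{1}{3931}\right) - \frac{24827}{18048}\right) = 49710 - \frac{301429049}{70946688} = \frac{3526458431431}{70946688}$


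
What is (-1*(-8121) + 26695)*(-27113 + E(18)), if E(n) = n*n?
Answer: -932685824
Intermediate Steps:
E(n) = n**2
(-1*(-8121) + 26695)*(-27113 + E(18)) = (-1*(-8121) + 26695)*(-27113 + 18**2) = (8121 + 26695)*(-27113 + 324) = 34816*(-26789) = -932685824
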